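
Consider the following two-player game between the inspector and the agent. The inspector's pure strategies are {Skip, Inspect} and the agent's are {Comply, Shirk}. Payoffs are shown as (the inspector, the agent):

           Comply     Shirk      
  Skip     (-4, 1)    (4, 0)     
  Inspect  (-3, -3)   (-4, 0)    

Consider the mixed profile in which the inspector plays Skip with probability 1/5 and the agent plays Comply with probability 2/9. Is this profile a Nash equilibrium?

No

Given the inspector's mix p = 1/5, the agent's payoff from Comply is -11/5 but from Shirk is 0. The agent strictly prefers Shirk, so the agent would not mix.
So the proposed profile is not a Nash equilibrium.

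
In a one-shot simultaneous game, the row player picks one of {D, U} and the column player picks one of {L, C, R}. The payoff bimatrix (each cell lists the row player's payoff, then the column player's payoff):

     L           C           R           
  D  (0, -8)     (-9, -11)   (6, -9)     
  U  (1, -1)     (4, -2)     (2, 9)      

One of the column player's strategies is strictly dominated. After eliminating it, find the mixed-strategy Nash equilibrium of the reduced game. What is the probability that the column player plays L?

q = 4/5

The column player's strategy C is strictly dominated by L: -8 > -11 and -1 > -2. Eliminate C.
The row player's indifference between D and U determines the column player's mixing probability q:
  the row player's expected payoff from D: q·0 + (1−q)·6 = -6q + 6
  the row player's expected payoff from U: q·1 + (1−q)·2 = -q + 2
  -6q + 6 = -q + 2  ⇒  -5q = -4  ⇒  q = 4/5.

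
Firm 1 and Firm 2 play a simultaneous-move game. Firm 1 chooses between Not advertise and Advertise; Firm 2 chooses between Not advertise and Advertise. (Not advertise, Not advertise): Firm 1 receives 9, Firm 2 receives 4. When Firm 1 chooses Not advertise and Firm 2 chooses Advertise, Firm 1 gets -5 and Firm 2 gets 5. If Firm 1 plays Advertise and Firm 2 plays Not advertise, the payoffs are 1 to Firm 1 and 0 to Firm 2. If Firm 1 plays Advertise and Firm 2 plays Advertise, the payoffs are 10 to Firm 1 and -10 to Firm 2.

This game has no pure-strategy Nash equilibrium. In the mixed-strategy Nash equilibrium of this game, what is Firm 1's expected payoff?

95/23

In a mixed equilibrium Firm 1 is indifferent between Not advertise and Advertise; this condition fixes q.
  Firm 1's expected payoff from Not advertise: q·9 + (1−q)·(-5) = 14q - 5
  Firm 1's expected payoff from Advertise: q·1 + (1−q)·10 = -9q + 10
  14q - 5 = -9q + 10  ⇒  23q = 15  ⇒  q = 15/23.
At equilibrium Firm 1 is indifferent across rows, so Firm 1's payoff equals the payoff from Not advertise: (15/23)·9 + (8/23)·(-5) = 95/23.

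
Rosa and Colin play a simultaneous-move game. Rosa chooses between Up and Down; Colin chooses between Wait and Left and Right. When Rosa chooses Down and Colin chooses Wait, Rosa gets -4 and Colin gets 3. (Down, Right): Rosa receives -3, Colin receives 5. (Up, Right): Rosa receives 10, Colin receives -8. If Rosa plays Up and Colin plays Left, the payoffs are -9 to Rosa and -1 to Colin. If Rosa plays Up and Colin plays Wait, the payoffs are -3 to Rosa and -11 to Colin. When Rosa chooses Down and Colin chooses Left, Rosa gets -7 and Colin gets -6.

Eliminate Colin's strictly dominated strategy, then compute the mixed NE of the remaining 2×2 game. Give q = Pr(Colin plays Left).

q = 13/15

Colin's strategy Wait is strictly dominated by Right: -8 > -11 and 5 > 3. Eliminate Wait.
In a mixed equilibrium Rosa is indifferent between Up and Down; this condition fixes q.
  Rosa's expected payoff from Up: q·(-9) + (1−q)·10 = -19q + 10
  Rosa's expected payoff from Down: q·(-7) + (1−q)·(-3) = -4q - 3
  -19q + 10 = -4q - 3  ⇒  -15q = -13  ⇒  q = 13/15.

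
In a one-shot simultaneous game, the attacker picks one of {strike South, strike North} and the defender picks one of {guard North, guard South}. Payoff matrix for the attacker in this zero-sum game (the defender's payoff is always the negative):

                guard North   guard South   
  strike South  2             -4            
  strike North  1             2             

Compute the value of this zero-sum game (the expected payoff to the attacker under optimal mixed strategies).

v = 8/7

In a mixed equilibrium the attacker is indifferent between strike South and strike North; this condition fixes q.
  the attacker's payoff to strike South: q·2 + (1−q)·(-4) = 6q - 4
  the attacker's payoff to strike North: q·1 + (1−q)·2 = -q + 2
  6q - 4 = -q + 2  ⇒  7q = 6  ⇒  q = 6/7.
The value is the attacker's expected payoff against this mix (using strike South): (6/7)·2 + (1/7)·(-4) = 8/7.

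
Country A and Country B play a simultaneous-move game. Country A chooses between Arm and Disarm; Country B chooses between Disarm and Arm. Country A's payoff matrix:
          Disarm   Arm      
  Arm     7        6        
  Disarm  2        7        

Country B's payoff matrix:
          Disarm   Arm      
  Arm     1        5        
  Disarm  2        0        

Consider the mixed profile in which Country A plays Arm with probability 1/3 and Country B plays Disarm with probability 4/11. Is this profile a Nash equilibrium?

No

Given Country B's mix q = 4/11, Country A's payoff from Arm is 70/11 but from Disarm is 57/11. Country A strictly prefers Arm, so Country A would not mix.
So the proposed profile is not a Nash equilibrium.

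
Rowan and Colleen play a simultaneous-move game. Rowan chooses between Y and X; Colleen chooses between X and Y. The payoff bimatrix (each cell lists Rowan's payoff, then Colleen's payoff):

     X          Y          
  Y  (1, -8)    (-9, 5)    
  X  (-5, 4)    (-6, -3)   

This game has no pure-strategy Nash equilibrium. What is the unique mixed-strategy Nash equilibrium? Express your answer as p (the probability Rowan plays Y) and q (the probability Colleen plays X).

Rowan's mix must leave Colleen indifferent between X and Y.
  Colleen's expected payoff from X: p·(-8) + (1−p)·4 = -12p + 4
  Colleen's expected payoff from Y: p·5 + (1−p)·(-3) = 8p - 3
  -12p + 4 = 8p - 3  ⇒  -20p = -7  ⇒  p = 7/20.
Colleen's mix must leave Rowan indifferent between Y and X.
  Rowan's expected payoff from Y: q·1 + (1−q)·(-9) = 10q - 9
  Rowan's expected payoff from X: q·(-5) + (1−q)·(-6) = q - 6
  10q - 9 = q - 6  ⇒  9q = 3  ⇒  q = 1/3.

p = 7/20, q = 1/3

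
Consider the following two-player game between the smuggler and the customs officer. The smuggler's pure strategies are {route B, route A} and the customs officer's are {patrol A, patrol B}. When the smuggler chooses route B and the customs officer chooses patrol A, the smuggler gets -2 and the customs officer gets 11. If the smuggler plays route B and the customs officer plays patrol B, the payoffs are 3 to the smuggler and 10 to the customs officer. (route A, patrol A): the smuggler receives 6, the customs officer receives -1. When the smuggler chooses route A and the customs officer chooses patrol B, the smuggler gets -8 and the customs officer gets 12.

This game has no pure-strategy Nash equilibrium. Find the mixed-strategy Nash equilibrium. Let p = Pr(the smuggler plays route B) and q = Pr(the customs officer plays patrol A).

For the customs officer to be willing to mix, the customs officer must be indifferent between patrol A and patrol B, which pins down the smuggler's mix.
  the customs officer's payoff to patrol A: p·11 + (1−p)·(-1) = 12p - 1
  the customs officer's payoff to patrol B: p·10 + (1−p)·12 = -2p + 12
  12p - 1 = -2p + 12  ⇒  14p = 13  ⇒  p = 13/14.
For the smuggler to be willing to mix, the smuggler must be indifferent between route B and route A, which pins down the customs officer's mix.
  the smuggler's expected payoff from route B: q·(-2) + (1−q)·3 = -5q + 3
  the smuggler's expected payoff from route A: q·6 + (1−q)·(-8) = 14q - 8
  -5q + 3 = 14q - 8  ⇒  -19q = -11  ⇒  q = 11/19.

p = 13/14, q = 11/19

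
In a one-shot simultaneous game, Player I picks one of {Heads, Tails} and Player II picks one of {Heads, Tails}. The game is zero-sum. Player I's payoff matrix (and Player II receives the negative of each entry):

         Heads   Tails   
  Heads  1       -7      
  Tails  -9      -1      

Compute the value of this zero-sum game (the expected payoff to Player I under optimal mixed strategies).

v = -4

For Player I to be willing to mix, Player I must be indifferent between Heads and Tails, which pins down Player II's mix.
  Player I's expected payoff from Heads: q·1 + (1−q)·(-7) = 8q - 7
  Player I's expected payoff from Tails: q·(-9) + (1−q)·(-1) = -8q - 1
  8q - 7 = -8q - 1  ⇒  16q = 6  ⇒  q = 3/8.
The value is Player I's expected payoff against this mix (using Heads): (3/8)·1 + (5/8)·(-7) = -4.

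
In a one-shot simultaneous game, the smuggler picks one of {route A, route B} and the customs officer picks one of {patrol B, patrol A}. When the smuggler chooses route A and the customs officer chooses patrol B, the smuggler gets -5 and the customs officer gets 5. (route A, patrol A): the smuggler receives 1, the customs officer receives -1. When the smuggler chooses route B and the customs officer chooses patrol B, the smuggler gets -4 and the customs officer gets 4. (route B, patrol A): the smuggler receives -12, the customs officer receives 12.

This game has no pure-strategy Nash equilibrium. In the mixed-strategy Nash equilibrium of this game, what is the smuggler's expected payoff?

For the smuggler to be willing to mix, the smuggler must be indifferent between route A and route B, which pins down the customs officer's mix.
  the smuggler's expected payoff from route A: q·(-5) + (1−q)·1 = -6q + 1
  the smuggler's expected payoff from route B: q·(-4) + (1−q)·(-12) = 8q - 12
  -6q + 1 = 8q - 12  ⇒  -14q = -13  ⇒  q = 13/14.
At equilibrium the smuggler is indifferent across rows, so the smuggler's payoff equals the payoff from route A: (13/14)·(-5) + (1/14)·1 = -32/7.

-32/7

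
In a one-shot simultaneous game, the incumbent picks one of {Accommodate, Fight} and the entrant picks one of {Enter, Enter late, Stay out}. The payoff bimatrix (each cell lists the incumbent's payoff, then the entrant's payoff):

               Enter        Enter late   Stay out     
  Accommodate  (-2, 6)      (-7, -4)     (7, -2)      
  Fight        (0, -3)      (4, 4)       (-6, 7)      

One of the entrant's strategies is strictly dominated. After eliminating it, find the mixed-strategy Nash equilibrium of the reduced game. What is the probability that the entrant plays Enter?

q = 13/15

The entrant's strategy Enter late is strictly dominated by Stay out: -2 > -4 and 7 > 4. Eliminate Enter late.
The incumbent's indifference between Accommodate and Fight determines the entrant's mixing probability q:
  the incumbent's expected payoff from Accommodate: q·(-2) + (1−q)·7 = -9q + 7
  the incumbent's expected payoff from Fight: q·0 + (1−q)·(-6) = 6q - 6
  -9q + 7 = 6q - 6  ⇒  -15q = -13  ⇒  q = 13/15.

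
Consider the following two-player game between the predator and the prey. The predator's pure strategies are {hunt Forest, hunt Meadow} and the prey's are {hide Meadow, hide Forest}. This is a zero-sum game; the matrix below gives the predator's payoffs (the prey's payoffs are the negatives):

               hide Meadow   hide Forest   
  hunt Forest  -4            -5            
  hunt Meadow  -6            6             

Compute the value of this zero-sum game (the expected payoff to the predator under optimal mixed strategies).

The prey's mix must leave the predator indifferent between hunt Forest and hunt Meadow.
  the predator's expected payoff from hunt Forest: q·(-4) + (1−q)·(-5) = q - 5
  the predator's expected payoff from hunt Meadow: q·(-6) + (1−q)·6 = -12q + 6
  q - 5 = -12q + 6  ⇒  13q = 11  ⇒  q = 11/13.
The value is the predator's expected payoff against this mix (using hunt Forest): (11/13)·(-4) + (2/13)·(-5) = -54/13.

v = -54/13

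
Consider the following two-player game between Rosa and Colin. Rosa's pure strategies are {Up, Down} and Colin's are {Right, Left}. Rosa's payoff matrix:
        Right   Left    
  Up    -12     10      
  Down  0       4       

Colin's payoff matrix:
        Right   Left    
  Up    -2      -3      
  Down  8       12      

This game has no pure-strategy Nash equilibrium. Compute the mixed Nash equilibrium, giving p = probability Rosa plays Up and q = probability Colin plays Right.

p = 4/5, q = 1/3

Rosa's mix must leave Colin indifferent between Right and Left.
  Colin's payoff from Right: p·(-2) + (1−p)·8 = -10p + 8
  Colin's payoff from Left: p·(-3) + (1−p)·12 = -15p + 12
  -10p + 8 = -15p + 12  ⇒  5p = 4  ⇒  p = 4/5.
Set Rosa's expected payoff from Up equal to that from Down:
  Rosa's payoff from Up: q·(-12) + (1−q)·10 = -22q + 10
  Rosa's payoff from Down: q·0 + (1−q)·4 = -4q + 4
  -22q + 10 = -4q + 4  ⇒  -18q = -6  ⇒  q = 1/3.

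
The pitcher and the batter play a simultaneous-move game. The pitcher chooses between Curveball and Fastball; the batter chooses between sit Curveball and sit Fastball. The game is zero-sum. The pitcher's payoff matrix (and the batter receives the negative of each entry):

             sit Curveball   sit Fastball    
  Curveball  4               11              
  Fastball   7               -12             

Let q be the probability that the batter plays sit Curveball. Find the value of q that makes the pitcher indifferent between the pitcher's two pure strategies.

q = 23/26

For the pitcher to be willing to mix, the pitcher must be indifferent between Curveball and Fastball, which pins down the batter's mix.
  the pitcher's payoff to Curveball: q·4 + (1−q)·11 = -7q + 11
  the pitcher's payoff to Fastball: q·7 + (1−q)·(-12) = 19q - 12
  -7q + 11 = 19q - 12  ⇒  -26q = -23  ⇒  q = 23/26.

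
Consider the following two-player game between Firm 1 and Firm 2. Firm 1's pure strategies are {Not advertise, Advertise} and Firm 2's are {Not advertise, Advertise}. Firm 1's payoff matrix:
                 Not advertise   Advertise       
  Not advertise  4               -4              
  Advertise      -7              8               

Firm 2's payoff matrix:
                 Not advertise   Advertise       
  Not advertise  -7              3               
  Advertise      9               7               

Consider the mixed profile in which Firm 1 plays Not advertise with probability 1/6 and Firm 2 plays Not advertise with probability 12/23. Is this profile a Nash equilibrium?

Check Firm 2's indifference given Firm 1's mix p = 1/6:
  payoff from Not advertise = 19/3; payoff from Advertise = 19/3 — equal.
Check Firm 1's indifference given Firm 2's mix q = 12/23:
  payoff from Not advertise = 4/23; payoff from Advertise = 4/23 — equal.
Both players are indifferent, so neither can profitably deviate.

Yes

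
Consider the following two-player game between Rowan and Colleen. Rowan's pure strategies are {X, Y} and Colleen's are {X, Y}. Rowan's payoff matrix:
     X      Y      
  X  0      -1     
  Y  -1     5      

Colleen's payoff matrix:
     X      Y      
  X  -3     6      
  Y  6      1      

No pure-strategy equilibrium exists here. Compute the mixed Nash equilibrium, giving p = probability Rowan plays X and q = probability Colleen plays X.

Rowan's mix must leave Colleen indifferent between X and Y.
  Colleen's payoff from X: p·(-3) + (1−p)·6 = -9p + 6
  Colleen's payoff from Y: p·6 + (1−p)·1 = 5p + 1
  -9p + 6 = 5p + 1  ⇒  -14p = -5  ⇒  p = 5/14.
In a mixed equilibrium Rowan is indifferent between X and Y; this condition fixes q.
  Rowan's payoff to X: q·0 + (1−q)·(-1) = q - 1
  Rowan's payoff to Y: q·(-1) + (1−q)·5 = -6q + 5
  q - 1 = -6q + 5  ⇒  7q = 6  ⇒  q = 6/7.

p = 5/14, q = 6/7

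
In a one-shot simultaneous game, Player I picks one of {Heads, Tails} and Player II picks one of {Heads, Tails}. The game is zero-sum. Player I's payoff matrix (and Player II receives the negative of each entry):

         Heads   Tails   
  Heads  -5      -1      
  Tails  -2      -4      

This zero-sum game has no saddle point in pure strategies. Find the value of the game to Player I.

In a mixed equilibrium Player I is indifferent between Heads and Tails; this condition fixes q.
  Player I's payoff from Heads: q·(-5) + (1−q)·(-1) = -4q - 1
  Player I's payoff from Tails: q·(-2) + (1−q)·(-4) = 2q - 4
  -4q - 1 = 2q - 4  ⇒  -6q = -3  ⇒  q = 1/2.
The value is Player I's expected payoff against this mix (using Heads): (1/2)·(-5) + (1/2)·(-1) = -3.

v = -3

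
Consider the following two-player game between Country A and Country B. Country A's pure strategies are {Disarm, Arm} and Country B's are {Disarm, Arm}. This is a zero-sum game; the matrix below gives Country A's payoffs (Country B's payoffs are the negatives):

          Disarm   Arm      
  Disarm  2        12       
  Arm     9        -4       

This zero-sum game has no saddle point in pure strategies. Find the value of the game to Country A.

v = 116/23

In a mixed equilibrium Country A is indifferent between Disarm and Arm; this condition fixes q.
  Country A's payoff to Disarm: q·2 + (1−q)·12 = -10q + 12
  Country A's payoff to Arm: q·9 + (1−q)·(-4) = 13q - 4
  -10q + 12 = 13q - 4  ⇒  -23q = -16  ⇒  q = 16/23.
The value is Country A's expected payoff against this mix (using Disarm): (16/23)·2 + (7/23)·12 = 116/23.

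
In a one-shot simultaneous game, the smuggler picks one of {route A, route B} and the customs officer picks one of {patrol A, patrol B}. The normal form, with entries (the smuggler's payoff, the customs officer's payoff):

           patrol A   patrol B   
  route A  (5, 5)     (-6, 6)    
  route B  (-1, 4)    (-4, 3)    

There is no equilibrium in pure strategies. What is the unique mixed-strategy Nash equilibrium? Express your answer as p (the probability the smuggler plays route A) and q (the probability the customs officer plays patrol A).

p = 1/2, q = 1/4

The customs officer's indifference between patrol A and patrol B determines the smuggler's mixing probability p:
  the customs officer's payoff from patrol A: p·5 + (1−p)·4 = p + 4
  the customs officer's payoff from patrol B: p·6 + (1−p)·3 = 3p + 3
  p + 4 = 3p + 3  ⇒  -2p = -1  ⇒  p = 1/2.
The smuggler's indifference between route A and route B determines the customs officer's mixing probability q:
  the smuggler's payoff from route A: q·5 + (1−q)·(-6) = 11q - 6
  the smuggler's payoff from route B: q·(-1) + (1−q)·(-4) = 3q - 4
  11q - 6 = 3q - 4  ⇒  8q = 2  ⇒  q = 1/4.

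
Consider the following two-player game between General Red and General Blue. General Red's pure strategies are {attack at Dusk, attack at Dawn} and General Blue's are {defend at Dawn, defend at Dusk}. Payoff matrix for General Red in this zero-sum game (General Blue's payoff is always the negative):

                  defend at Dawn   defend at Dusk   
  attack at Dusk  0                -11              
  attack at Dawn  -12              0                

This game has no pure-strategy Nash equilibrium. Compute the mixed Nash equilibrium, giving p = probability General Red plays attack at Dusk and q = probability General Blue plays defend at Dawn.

p = 12/23, q = 11/23

General Red's mix must leave General Blue indifferent between defend at Dawn and defend at Dusk.
  General Blue's expected payoff from defend at Dawn: p·0 + (1−p)·12 = -12p + 12
  General Blue's expected payoff from defend at Dusk: p·11 + (1−p)·0 = 11p
  -12p + 12 = 11p  ⇒  -23p = -12  ⇒  p = 12/23.
General Red's indifference between attack at Dusk and attack at Dawn determines General Blue's mixing probability q:
  General Red's payoff to attack at Dusk: q·0 + (1−q)·(-11) = 11q - 11
  General Red's payoff to attack at Dawn: q·(-12) + (1−q)·0 = -12q
  11q - 11 = -12q  ⇒  23q = 11  ⇒  q = 11/23.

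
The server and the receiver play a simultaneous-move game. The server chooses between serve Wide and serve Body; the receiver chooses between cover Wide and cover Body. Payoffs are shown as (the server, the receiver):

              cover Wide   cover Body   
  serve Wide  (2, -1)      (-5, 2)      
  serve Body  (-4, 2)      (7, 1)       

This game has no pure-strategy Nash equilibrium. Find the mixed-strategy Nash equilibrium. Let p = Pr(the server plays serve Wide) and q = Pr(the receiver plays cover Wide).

The receiver's indifference between cover Wide and cover Body determines the server's mixing probability p:
  the receiver's payoff from cover Wide: p·(-1) + (1−p)·2 = -3p + 2
  the receiver's payoff from cover Body: p·2 + (1−p)·1 = p + 1
  -3p + 2 = p + 1  ⇒  -4p = -1  ⇒  p = 1/4.
In a mixed equilibrium the server is indifferent between serve Wide and serve Body; this condition fixes q.
  the server's payoff from serve Wide: q·2 + (1−q)·(-5) = 7q - 5
  the server's payoff from serve Body: q·(-4) + (1−q)·7 = -11q + 7
  7q - 5 = -11q + 7  ⇒  18q = 12  ⇒  q = 2/3.

p = 1/4, q = 2/3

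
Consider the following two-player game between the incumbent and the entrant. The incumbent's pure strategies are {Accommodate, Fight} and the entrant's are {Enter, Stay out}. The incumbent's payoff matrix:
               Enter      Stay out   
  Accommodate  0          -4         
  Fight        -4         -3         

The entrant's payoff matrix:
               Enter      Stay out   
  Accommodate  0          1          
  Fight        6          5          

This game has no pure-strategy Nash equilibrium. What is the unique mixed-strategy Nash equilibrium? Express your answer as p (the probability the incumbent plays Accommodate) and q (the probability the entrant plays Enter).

In a mixed equilibrium the entrant is indifferent between Enter and Stay out; this condition fixes p.
  the entrant's expected payoff from Enter: p·0 + (1−p)·6 = -6p + 6
  the entrant's expected payoff from Stay out: p·1 + (1−p)·5 = -4p + 5
  -6p + 6 = -4p + 5  ⇒  -2p = -1  ⇒  p = 1/2.
Set the incumbent's expected payoff from Accommodate equal to that from Fight:
  the incumbent's payoff from Accommodate: q·0 + (1−q)·(-4) = 4q - 4
  the incumbent's payoff from Fight: q·(-4) + (1−q)·(-3) = -q - 3
  4q - 4 = -q - 3  ⇒  5q = 1  ⇒  q = 1/5.

p = 1/2, q = 1/5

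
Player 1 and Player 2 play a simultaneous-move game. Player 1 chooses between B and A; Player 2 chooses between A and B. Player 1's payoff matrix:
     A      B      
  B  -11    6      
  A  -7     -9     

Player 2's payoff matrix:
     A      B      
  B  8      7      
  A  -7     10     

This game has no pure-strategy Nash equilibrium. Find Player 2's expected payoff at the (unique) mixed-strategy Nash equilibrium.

In a mixed equilibrium Player 2 is indifferent between A and B; this condition fixes p.
  Player 2's payoff to A: p·8 + (1−p)·(-7) = 15p - 7
  Player 2's payoff to B: p·7 + (1−p)·10 = -3p + 10
  15p - 7 = -3p + 10  ⇒  18p = 17  ⇒  p = 17/18.
At equilibrium Player 2 is indifferent across columns, so Player 2's payoff equals the payoff from A: (17/18)·8 + (1/18)·(-7) = 43/6.

43/6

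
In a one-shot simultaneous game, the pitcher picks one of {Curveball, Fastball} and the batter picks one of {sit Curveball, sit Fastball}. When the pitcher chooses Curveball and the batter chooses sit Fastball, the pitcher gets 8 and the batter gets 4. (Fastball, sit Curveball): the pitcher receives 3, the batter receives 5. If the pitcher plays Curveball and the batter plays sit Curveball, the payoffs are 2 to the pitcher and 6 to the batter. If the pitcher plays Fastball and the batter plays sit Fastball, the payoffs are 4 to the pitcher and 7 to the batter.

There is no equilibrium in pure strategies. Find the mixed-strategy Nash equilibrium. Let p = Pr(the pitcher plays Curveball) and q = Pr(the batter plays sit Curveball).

Set the batter's expected payoff from sit Curveball equal to that from sit Fastball:
  the batter's payoff to sit Curveball: p·6 + (1−p)·5 = p + 5
  the batter's payoff to sit Fastball: p·4 + (1−p)·7 = -3p + 7
  p + 5 = -3p + 7  ⇒  4p = 2  ⇒  p = 1/2.
Set the pitcher's expected payoff from Curveball equal to that from Fastball:
  the pitcher's payoff from Curveball: q·2 + (1−q)·8 = -6q + 8
  the pitcher's payoff from Fastball: q·3 + (1−q)·4 = -q + 4
  -6q + 8 = -q + 4  ⇒  -5q = -4  ⇒  q = 4/5.

p = 1/2, q = 4/5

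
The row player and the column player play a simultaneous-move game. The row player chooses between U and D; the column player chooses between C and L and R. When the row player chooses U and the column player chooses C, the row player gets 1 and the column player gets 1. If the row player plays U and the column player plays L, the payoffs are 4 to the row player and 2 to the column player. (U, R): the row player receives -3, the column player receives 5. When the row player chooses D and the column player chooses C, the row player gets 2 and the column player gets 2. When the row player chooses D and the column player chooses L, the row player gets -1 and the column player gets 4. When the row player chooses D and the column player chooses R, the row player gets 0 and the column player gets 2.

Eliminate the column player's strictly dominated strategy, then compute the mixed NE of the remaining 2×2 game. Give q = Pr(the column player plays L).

q = 3/8

The column player's strategy C is strictly dominated by L: 2 > 1 and 4 > 2. Eliminate C.
The column player's mix must leave the row player indifferent between U and D.
  the row player's payoff from U: q·4 + (1−q)·(-3) = 7q - 3
  the row player's payoff from D: q·(-1) + (1−q)·0 = -q
  7q - 3 = -q  ⇒  8q = 3  ⇒  q = 3/8.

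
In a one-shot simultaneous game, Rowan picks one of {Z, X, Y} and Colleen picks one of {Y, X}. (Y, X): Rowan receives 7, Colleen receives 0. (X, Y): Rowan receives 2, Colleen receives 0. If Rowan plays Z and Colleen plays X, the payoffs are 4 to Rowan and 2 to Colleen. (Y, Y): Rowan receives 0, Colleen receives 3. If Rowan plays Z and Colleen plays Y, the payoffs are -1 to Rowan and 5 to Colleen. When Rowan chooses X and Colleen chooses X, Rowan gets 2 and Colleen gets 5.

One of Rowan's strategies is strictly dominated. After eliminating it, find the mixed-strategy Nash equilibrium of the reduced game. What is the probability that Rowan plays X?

Rowan's strategy Z is strictly dominated by Y: 0 > -1 and 7 > 4. Eliminate Z.
Rowan's mix must leave Colleen indifferent between Y and X.
  Colleen's expected payoff from Y: p·0 + (1−p)·3 = -3p + 3
  Colleen's expected payoff from X: p·5 + (1−p)·0 = 5p
  -3p + 3 = 5p  ⇒  -8p = -3  ⇒  p = 3/8.

p = 3/8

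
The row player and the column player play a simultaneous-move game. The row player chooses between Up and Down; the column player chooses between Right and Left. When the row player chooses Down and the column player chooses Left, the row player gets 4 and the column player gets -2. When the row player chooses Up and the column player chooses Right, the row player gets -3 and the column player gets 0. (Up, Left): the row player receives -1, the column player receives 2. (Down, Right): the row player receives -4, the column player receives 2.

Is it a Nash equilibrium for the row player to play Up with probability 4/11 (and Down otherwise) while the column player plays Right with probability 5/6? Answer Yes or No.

No

Given the row player's mix p = 4/11, the column player's payoff from Right is 14/11 but from Left is -6/11. The column player strictly prefers Right, so the column player would not mix.
So the proposed profile is not a Nash equilibrium.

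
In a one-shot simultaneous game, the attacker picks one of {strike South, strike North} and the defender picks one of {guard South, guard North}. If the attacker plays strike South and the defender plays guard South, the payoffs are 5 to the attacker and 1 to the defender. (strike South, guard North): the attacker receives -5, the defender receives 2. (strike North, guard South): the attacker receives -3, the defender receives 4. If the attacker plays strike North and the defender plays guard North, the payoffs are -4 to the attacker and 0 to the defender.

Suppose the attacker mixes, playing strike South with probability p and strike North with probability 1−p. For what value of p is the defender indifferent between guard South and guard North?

In a mixed equilibrium the defender is indifferent between guard South and guard North; this condition fixes p.
  the defender's payoff from guard South: p·1 + (1−p)·4 = -3p + 4
  the defender's payoff from guard North: p·2 + (1−p)·0 = 2p
  -3p + 4 = 2p  ⇒  -5p = -4  ⇒  p = 4/5.

p = 4/5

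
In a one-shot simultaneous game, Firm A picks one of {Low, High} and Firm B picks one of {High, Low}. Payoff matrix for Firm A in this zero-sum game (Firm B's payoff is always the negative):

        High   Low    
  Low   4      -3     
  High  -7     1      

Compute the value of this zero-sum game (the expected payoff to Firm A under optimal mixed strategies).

v = -17/15

For Firm A to be willing to mix, Firm A must be indifferent between Low and High, which pins down Firm B's mix.
  Firm A's payoff to Low: q·4 + (1−q)·(-3) = 7q - 3
  Firm A's payoff to High: q·(-7) + (1−q)·1 = -8q + 1
  7q - 3 = -8q + 1  ⇒  15q = 4  ⇒  q = 4/15.
The value is Firm A's expected payoff against this mix (using Low): (4/15)·4 + (11/15)·(-3) = -17/15.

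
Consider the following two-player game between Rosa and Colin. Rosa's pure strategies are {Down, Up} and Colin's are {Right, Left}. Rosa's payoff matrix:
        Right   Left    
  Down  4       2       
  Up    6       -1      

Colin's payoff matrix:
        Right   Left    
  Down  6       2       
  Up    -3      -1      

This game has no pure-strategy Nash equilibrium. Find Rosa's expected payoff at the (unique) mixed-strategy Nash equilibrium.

For Rosa to be willing to mix, Rosa must be indifferent between Down and Up, which pins down Colin's mix.
  Rosa's payoff to Down: q·4 + (1−q)·2 = 2q + 2
  Rosa's payoff to Up: q·6 + (1−q)·(-1) = 7q - 1
  2q + 2 = 7q - 1  ⇒  -5q = -3  ⇒  q = 3/5.
At equilibrium Rosa is indifferent across rows, so Rosa's payoff equals the payoff from Down: (3/5)·4 + (2/5)·2 = 16/5.

16/5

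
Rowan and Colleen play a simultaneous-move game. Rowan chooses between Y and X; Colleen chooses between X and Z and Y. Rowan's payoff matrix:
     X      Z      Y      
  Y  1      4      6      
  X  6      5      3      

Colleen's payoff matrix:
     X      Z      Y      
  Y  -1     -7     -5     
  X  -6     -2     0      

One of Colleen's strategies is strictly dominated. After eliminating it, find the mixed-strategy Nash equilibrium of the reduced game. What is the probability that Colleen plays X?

Colleen's strategy Z is strictly dominated by Y: -5 > -7 and 0 > -2. Eliminate Z.
For Rowan to be willing to mix, Rowan must be indifferent between Y and X, which pins down Colleen's mix.
  Rowan's payoff to Y: q·1 + (1−q)·6 = -5q + 6
  Rowan's payoff to X: q·6 + (1−q)·3 = 3q + 3
  -5q + 6 = 3q + 3  ⇒  -8q = -3  ⇒  q = 3/8.

q = 3/8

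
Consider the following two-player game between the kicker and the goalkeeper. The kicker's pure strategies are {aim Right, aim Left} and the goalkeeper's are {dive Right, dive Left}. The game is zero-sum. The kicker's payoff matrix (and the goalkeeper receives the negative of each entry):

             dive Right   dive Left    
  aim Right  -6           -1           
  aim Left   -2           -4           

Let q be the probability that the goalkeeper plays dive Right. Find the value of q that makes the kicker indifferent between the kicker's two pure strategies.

q = 3/7

For the kicker to be willing to mix, the kicker must be indifferent between aim Right and aim Left, which pins down the goalkeeper's mix.
  the kicker's payoff to aim Right: q·(-6) + (1−q)·(-1) = -5q - 1
  the kicker's payoff to aim Left: q·(-2) + (1−q)·(-4) = 2q - 4
  -5q - 1 = 2q - 4  ⇒  -7q = -3  ⇒  q = 3/7.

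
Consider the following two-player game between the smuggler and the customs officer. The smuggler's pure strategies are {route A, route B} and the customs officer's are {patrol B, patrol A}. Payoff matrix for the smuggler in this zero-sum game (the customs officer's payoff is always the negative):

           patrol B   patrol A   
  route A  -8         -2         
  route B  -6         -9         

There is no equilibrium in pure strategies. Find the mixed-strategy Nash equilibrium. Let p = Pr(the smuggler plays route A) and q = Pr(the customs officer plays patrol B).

The smuggler's mix must leave the customs officer indifferent between patrol B and patrol A.
  the customs officer's payoff to patrol B: p·8 + (1−p)·6 = 2p + 6
  the customs officer's payoff to patrol A: p·2 + (1−p)·9 = -7p + 9
  2p + 6 = -7p + 9  ⇒  9p = 3  ⇒  p = 1/3.
The smuggler's indifference between route A and route B determines the customs officer's mixing probability q:
  the smuggler's payoff from route A: q·(-8) + (1−q)·(-2) = -6q - 2
  the smuggler's payoff from route B: q·(-6) + (1−q)·(-9) = 3q - 9
  -6q - 2 = 3q - 9  ⇒  -9q = -7  ⇒  q = 7/9.

p = 1/3, q = 7/9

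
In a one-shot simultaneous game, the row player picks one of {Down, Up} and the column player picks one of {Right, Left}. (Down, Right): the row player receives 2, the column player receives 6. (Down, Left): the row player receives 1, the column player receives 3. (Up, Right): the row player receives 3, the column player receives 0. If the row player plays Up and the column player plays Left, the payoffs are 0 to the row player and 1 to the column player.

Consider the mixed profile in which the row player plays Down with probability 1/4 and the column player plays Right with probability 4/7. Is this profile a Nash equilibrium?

No

Given the column player's mix q = 4/7, the row player's payoff from Down is 11/7 but from Up is 12/7. The row player strictly prefers Up, so the row player would not mix.
So the proposed profile is not a Nash equilibrium.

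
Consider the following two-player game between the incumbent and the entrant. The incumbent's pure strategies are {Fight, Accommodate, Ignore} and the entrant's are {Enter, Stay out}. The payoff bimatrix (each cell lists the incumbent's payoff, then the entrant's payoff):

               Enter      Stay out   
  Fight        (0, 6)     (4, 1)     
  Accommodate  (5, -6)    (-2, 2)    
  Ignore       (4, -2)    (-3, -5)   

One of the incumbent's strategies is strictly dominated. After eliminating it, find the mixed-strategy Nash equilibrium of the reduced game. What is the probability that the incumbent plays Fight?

p = 8/13

The incumbent's strategy Ignore is strictly dominated by Accommodate: 5 > 4 and -2 > -3. Eliminate Ignore.
The entrant's indifference between Enter and Stay out determines the incumbent's mixing probability p:
  the entrant's payoff to Enter: p·6 + (1−p)·(-6) = 12p - 6
  the entrant's payoff to Stay out: p·1 + (1−p)·2 = -p + 2
  12p - 6 = -p + 2  ⇒  13p = 8  ⇒  p = 8/13.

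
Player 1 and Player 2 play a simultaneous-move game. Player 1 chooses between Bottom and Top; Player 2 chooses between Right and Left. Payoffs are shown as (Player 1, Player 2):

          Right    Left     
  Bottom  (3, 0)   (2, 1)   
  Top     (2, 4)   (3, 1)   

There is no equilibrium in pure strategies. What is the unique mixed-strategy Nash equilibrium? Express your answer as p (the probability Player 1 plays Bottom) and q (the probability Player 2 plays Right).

For Player 2 to be willing to mix, Player 2 must be indifferent between Right and Left, which pins down Player 1's mix.
  Player 2's payoff from Right: p·0 + (1−p)·4 = -4p + 4
  Player 2's payoff from Left: p·1 + (1−p)·1 = 1
  -4p + 4 = 1  ⇒  -4p = -3  ⇒  p = 3/4.
In a mixed equilibrium Player 1 is indifferent between Bottom and Top; this condition fixes q.
  Player 1's payoff to Bottom: q·3 + (1−q)·2 = q + 2
  Player 1's payoff to Top: q·2 + (1−q)·3 = -q + 3
  q + 2 = -q + 3  ⇒  2q = 1  ⇒  q = 1/2.

p = 3/4, q = 1/2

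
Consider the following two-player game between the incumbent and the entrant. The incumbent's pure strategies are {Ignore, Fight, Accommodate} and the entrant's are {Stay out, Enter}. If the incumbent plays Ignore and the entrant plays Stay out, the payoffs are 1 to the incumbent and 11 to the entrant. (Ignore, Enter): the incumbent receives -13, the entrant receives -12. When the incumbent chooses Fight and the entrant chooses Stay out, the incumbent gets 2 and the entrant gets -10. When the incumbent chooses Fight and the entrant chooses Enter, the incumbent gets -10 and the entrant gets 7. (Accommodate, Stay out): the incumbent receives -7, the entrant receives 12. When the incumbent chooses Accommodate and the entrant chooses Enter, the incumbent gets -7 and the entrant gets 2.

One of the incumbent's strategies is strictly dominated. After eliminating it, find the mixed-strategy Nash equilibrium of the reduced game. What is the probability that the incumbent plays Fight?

The incumbent's strategy Ignore is strictly dominated by Fight: 2 > 1 and -10 > -13. Eliminate Ignore.
The incumbent's mix must leave the entrant indifferent between Stay out and Enter.
  the entrant's expected payoff from Stay out: p·(-10) + (1−p)·12 = -22p + 12
  the entrant's expected payoff from Enter: p·7 + (1−p)·2 = 5p + 2
  -22p + 12 = 5p + 2  ⇒  -27p = -10  ⇒  p = 10/27.

p = 10/27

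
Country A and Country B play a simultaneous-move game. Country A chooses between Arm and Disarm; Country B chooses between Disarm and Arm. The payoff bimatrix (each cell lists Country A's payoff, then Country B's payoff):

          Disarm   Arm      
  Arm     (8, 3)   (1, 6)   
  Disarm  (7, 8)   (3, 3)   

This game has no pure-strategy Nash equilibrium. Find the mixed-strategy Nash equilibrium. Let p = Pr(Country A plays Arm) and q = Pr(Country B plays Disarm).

p = 5/8, q = 2/3

In a mixed equilibrium Country B is indifferent between Disarm and Arm; this condition fixes p.
  Country B's expected payoff from Disarm: p·3 + (1−p)·8 = -5p + 8
  Country B's expected payoff from Arm: p·6 + (1−p)·3 = 3p + 3
  -5p + 8 = 3p + 3  ⇒  -8p = -5  ⇒  p = 5/8.
Country A's indifference between Arm and Disarm determines Country B's mixing probability q:
  Country A's payoff to Arm: q·8 + (1−q)·1 = 7q + 1
  Country A's payoff to Disarm: q·7 + (1−q)·3 = 4q + 3
  7q + 1 = 4q + 3  ⇒  3q = 2  ⇒  q = 2/3.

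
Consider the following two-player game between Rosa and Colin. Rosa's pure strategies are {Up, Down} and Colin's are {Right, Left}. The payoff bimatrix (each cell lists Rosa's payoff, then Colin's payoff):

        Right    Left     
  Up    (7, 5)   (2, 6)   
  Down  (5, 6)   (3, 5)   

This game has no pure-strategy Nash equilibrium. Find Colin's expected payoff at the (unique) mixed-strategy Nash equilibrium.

11/2

For Colin to be willing to mix, Colin must be indifferent between Right and Left, which pins down Rosa's mix.
  Colin's expected payoff from Right: p·5 + (1−p)·6 = -p + 6
  Colin's expected payoff from Left: p·6 + (1−p)·5 = p + 5
  -p + 6 = p + 5  ⇒  -2p = -1  ⇒  p = 1/2.
At equilibrium Colin is indifferent across columns, so Colin's payoff equals the payoff from Right: (1/2)·5 + (1/2)·6 = 11/2.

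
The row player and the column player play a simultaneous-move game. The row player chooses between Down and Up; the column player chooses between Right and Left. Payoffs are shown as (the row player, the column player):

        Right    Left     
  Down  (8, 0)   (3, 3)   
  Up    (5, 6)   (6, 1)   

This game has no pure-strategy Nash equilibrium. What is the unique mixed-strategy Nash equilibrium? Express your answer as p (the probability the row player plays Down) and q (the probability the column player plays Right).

For the column player to be willing to mix, the column player must be indifferent between Right and Left, which pins down the row player's mix.
  the column player's payoff from Right: p·0 + (1−p)·6 = -6p + 6
  the column player's payoff from Left: p·3 + (1−p)·1 = 2p + 1
  -6p + 6 = 2p + 1  ⇒  -8p = -5  ⇒  p = 5/8.
The column player's mix must leave the row player indifferent between Down and Up.
  the row player's payoff to Down: q·8 + (1−q)·3 = 5q + 3
  the row player's payoff to Up: q·5 + (1−q)·6 = -q + 6
  5q + 3 = -q + 6  ⇒  6q = 3  ⇒  q = 1/2.

p = 5/8, q = 1/2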